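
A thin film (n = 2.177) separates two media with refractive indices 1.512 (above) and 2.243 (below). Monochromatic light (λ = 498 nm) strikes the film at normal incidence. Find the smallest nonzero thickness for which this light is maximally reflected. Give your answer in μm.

0.114 μm

Top surface (1.512 → 2.177): reflection off a higher-index medium gives a half-wave phase shift.
Ray reflecting at the bottom interface goes from n = 2.177 toward n = 2.243: a half-wave phase shift.
Zero or two π shifts → no net half-wave offset.
So the condition for constructive reflection is 2 n t = m λ.
The smallest nonzero thickness corresponds to m = 1: t = m λ / (2 n) = 1.00 × 498 / (2 × 2.177) = 114 nm.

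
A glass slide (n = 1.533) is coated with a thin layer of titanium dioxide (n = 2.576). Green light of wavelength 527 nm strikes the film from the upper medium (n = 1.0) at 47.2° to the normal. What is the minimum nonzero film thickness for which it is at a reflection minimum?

107 nm

At the upper boundary (n = 1.0 to n = 2.576) the reflected ray undergoes a half-wave phase shift.
Bottom surface (2.576 → 1.533): reflection off a lower-index medium gives no phase shift.
Exactly one π shift → a net half-wave offset.
For weak reflection here: 2 n t cos θ_r = m λ.
Snell's law: 1.0 sin 47.2° = 2.576 sin θ_r → sin θ_r = 0.285, cos θ_r = 0.959.
Minimum nonzero at m = 1: t = λ / (2 n cos θ_r) = 527 / (2 × 2.576 × 0.959) = 107 nm.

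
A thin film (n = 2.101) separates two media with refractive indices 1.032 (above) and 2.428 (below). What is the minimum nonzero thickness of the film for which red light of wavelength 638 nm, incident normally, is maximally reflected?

At the upper boundary (n = 1.032 to n = 2.101) the reflected ray undergoes a half-wave phase shift.
Ray reflecting at the bottom interface goes from n = 2.101 toward n = 2.428: a half-wave phase shift.
The two reflections carry the same phase change, so no net offset.
So the condition for constructive reflection is 2 n t = m λ.
Minimum nonzero at m = 1: t = λ / (2 n) = 638 / (2 × 2.101) = 152 nm.

152 nm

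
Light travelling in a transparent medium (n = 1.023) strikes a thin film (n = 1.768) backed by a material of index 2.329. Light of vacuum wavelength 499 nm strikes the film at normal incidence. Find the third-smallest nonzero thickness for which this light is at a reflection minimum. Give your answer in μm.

Ray reflecting at the top interface goes from n = 1.023 toward n = 1.768: a half-wave phase shift.
At the lower boundary (n = 1.768 to n = 2.329) the reflected ray undergoes a half-wave phase shift.
Zero or two π shifts → no net half-wave offset.
With no net inversion, destructive interference in reflection requires 2 n t = (m + ½) λ.
The third-smallest nonzero thickness corresponds to m = 2: t = (m + ½) λ / (2 n) = 2.50 × 499 / (2 × 1.768) = 353 nm.

0.353 μm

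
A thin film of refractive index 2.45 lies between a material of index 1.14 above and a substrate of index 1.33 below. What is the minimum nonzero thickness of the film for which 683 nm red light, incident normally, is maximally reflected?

Ray reflecting at the top interface goes from n = 1.14 toward n = 2.45: a half-wave phase shift.
Bottom surface (2.45 → 1.33): reflection off a lower-index medium gives no phase shift.
The two reflections differ by half a wavelength.
So the condition for constructive reflection is 2 n t = (m + ½) λ.
Minimum at m = 0: t = λ / (4 n) = 683 / (4 × 2.45) = 69.7 nm.

69.7 nm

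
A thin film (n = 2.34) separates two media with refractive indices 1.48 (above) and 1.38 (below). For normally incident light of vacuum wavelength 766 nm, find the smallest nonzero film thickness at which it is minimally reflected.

164 nm

Ray reflecting at the top interface goes from n = 1.48 toward n = 2.34: a half-wave phase shift.
At the lower boundary (n = 2.34 to n = 1.38) the reflected ray undergoes no phase shift.
Net: one phase inversion between the two reflected rays.
With one net inversion, destructive interference in reflection requires 2 n t = m λ.
Minimum nonzero at m = 1: t = λ / (2 n) = 766 / (2 × 2.34) = 164 nm.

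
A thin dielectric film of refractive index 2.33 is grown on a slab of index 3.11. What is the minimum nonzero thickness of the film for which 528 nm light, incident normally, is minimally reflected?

Top surface (1.0 → 2.33): reflection off a higher-index medium gives a half-wave phase shift.
Ray reflecting at the bottom interface goes from n = 2.33 toward n = 3.11: a half-wave phase shift.
Net: no relative phase inversion (both shifts match).
With no net inversion, destructive interference in reflection requires 2 n t = (m + ½) λ.
Minimum at m = 0: t = λ / (4 n) = 528 / (4 × 2.33) = 56.7 nm.

56.7 nm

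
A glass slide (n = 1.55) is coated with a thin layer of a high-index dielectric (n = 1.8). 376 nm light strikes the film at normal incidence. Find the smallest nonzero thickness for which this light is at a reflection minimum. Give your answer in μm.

Top surface (1.0 → 1.8): reflection off a higher-index medium gives a half-wave phase shift.
Bottom surface (1.8 → 1.55): reflection off a lower-index medium gives no phase shift.
Net: one phase inversion between the two reflected rays.
For dark reflection here: 2 n t = m λ.
The smallest nonzero thickness corresponds to m = 1: t = m λ / (2 n) = 1.00 × 376 / (2 × 1.8) = 104 nm.

0.104 μm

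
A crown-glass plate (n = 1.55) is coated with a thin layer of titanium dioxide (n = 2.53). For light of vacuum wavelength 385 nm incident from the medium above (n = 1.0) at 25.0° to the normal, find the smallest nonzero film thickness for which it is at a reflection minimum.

At the upper boundary (n = 1.0 to n = 2.53) the reflected ray undergoes a half-wave phase shift.
Bottom surface (2.53 → 1.55): reflection off a lower-index medium gives no phase shift.
The two reflections differ by half a wavelength.
For minimum reflection here: 2 n t cos θ_r = m λ.
Snell's law: 1.0 sin 25.0° = 2.53 sin θ_r → sin θ_r = 0.167, cos θ_r = 0.986.
Minimum nonzero at m = 1: t = λ / (2 n cos θ_r) = 385 / (2 × 2.53 × 0.986) = 77.2 nm.

77.2 nm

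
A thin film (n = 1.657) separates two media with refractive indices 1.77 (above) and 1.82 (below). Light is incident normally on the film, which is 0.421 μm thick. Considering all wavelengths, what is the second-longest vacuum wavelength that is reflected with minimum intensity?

698 nm

Ray reflecting at the top interface goes from n = 1.77 toward n = 1.657: no phase shift.
At the lower boundary (n = 1.657 to n = 1.82) the reflected ray undergoes a half-wave phase shift.
Net: one phase inversion between the two reflected rays.
With one net inversion, destructive interference in reflection requires 2 n t = m λ.
λ = 2 n t / m. The second-longest wavelength is m = 2: λ = 2 × 1.657 × 421 / 2.00 = 698 nm.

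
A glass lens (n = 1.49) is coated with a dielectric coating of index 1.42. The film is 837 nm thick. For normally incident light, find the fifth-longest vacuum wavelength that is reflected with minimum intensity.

528 nm

At the upper boundary (n = 1.0 to n = 1.42) the reflected ray undergoes a half-wave phase shift.
At the lower boundary (n = 1.42 to n = 1.49) the reflected ray undergoes a half-wave phase shift.
The two reflections carry the same phase change, so no net offset.
With no net inversion, destructive interference in reflection requires 2 n t = (m + ½) λ.
λ = 2 n t / (m + ½). The fifth-longest wavelength is m = 4: λ = 2 × 1.42 × 837 / 4.50 = 528 nm.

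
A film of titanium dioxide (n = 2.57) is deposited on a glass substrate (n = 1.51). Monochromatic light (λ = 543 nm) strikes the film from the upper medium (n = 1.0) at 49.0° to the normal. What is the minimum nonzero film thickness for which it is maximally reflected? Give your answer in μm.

At the upper boundary (n = 1.0 to n = 2.57) the reflected ray undergoes a half-wave phase shift.
At the lower boundary (n = 2.57 to n = 1.51) the reflected ray undergoes no phase shift.
Net: one phase inversion between the two reflected rays.
For strong reflection here: 2 n t cos θ_r = (m + ½) λ.
Snell's law: 1.0 sin 49.0° = 2.57 sin θ_r → sin θ_r = 0.294, cos θ_r = 0.956.
Minimum at m = 0: t = λ / (4 n cos θ_r) = 543 / (4 × 2.57 × 0.956) = 55.3 nm.

0.0553 μm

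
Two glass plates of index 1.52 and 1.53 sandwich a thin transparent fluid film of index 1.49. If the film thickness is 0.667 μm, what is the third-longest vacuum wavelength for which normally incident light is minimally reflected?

663 nm

Top surface (1.52 → 1.49): reflection off a lower-index medium gives no phase shift.
Bottom surface (1.49 → 1.53): reflection off a higher-index medium gives a half-wave phase shift.
Exactly one π shift → a net half-wave offset.
With one net inversion, destructive interference in reflection requires 2 n t = m λ.
λ = 2 n t / m. The third-longest wavelength is m = 3: λ = 2 × 1.49 × 667 / 3.00 = 663 nm.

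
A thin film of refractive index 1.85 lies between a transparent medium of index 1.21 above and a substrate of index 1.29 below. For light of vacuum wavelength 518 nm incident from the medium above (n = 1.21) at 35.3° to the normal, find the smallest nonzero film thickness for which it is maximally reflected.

Top surface (1.21 → 1.85): reflection off a higher-index medium gives a half-wave phase shift.
At the lower boundary (n = 1.85 to n = 1.29) the reflected ray undergoes no phase shift.
The two reflections differ by half a wavelength.
So the condition for constructive reflection is 2 n t cos θ_r = (m + ½) λ.
Snell's law: 1.21 sin 35.3° = 1.85 sin θ_r → sin θ_r = 0.378, cos θ_r = 0.926.
Minimum at m = 0: t = λ / (4 n cos θ_r) = 518 / (4 × 1.85 × 0.926) = 75.6 nm.

75.6 nm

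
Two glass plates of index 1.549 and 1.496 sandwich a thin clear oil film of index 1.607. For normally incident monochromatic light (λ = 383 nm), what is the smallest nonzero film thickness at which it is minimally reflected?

Top surface (1.549 → 1.607): reflection off a higher-index medium gives a half-wave phase shift.
Bottom surface (1.607 → 1.496): reflection off a lower-index medium gives no phase shift.
Exactly one π shift → a net half-wave offset.
For weak reflection here: 2 n t = m λ.
The smallest nonzero thickness corresponds to m = 1: t = m λ / (2 n) = 1.00 × 383 / (2 × 1.607) = 119 nm.

119 nm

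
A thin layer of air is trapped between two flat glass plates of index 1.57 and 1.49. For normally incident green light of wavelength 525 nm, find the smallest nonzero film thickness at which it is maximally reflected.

131 nm

Top surface (1.57 → 1.0): reflection off a lower-index medium gives no phase shift.
Ray reflecting at the bottom interface goes from n = 1.0 toward n = 1.49: a half-wave phase shift.
Net: one phase inversion between the two reflected rays.
So the condition for constructive reflection is 2 n t = (m + ½) λ.
Minimum at m = 0: t = λ / (4 n) = 525 / (4 × 1.0) = 131 nm.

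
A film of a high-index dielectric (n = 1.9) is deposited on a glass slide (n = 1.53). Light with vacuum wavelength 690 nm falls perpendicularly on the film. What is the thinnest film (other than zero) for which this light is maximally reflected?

90.8 nm

At the upper boundary (n = 1.0 to n = 1.9) the reflected ray undergoes a half-wave phase shift.
Ray reflecting at the bottom interface goes from n = 1.9 toward n = 1.53: no phase shift.
Net: one phase inversion between the two reflected rays.
With one net inversion, constructive interference in reflection requires 2 n t = (m + ½) λ.
Minimum at m = 0: t = λ / (4 n) = 690 / (4 × 1.9) = 90.8 nm.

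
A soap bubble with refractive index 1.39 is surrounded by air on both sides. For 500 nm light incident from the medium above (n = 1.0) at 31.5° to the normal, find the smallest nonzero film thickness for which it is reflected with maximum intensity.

Ray reflecting at the top interface goes from n = 1.0 toward n = 1.39: a half-wave phase shift.
Bottom surface (1.39 → 1.0): reflection off a lower-index medium gives no phase shift.
The two reflections differ by half a wavelength.
For maximum reflection here: 2 n t cos θ_r = (m + ½) λ.
Snell's law: 1.0 sin 31.5° = 1.39 sin θ_r → sin θ_r = 0.376, cos θ_r = 0.927.
Minimum at m = 0: t = λ / (4 n cos θ_r) = 500 / (4 × 1.39 × 0.927) = 97.0 nm.

97.0 nm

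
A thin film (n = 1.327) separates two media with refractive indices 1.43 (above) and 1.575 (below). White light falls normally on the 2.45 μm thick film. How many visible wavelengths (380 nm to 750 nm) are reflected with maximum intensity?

Top surface (1.43 → 1.327): reflection off a lower-index medium gives no phase shift.
Bottom surface (1.327 → 1.575): reflection off a higher-index medium gives a half-wave phase shift.
Net: one phase inversion between the two reflected rays.
With one net inversion, constructive interference in reflection requires 2 n t = (m + ½) λ.
λ = 2 n t / (m + ½) = 6502 / (m + ½) nm.
m=8: 765 nm (IR); m=9: 684 nm (visible); m=10: 619 nm (visible); m=11: 565 nm (visible); m=12: 520 nm (visible); m=13: 482 nm (visible); m=14: 448 nm (visible); m=15: 420 nm (visible); m=16: 394 nm (visible); m=17: 372 nm (UV).

8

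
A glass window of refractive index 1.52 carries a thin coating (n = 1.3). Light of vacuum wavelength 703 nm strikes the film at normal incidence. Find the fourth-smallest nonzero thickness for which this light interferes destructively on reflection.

Top surface (1.0 → 1.3): reflection off a higher-index medium gives a half-wave phase shift.
Bottom surface (1.3 → 1.52): reflection off a higher-index medium gives a half-wave phase shift.
Zero or two π shifts → no net half-wave offset.
For minimum reflection here: 2 n t = (m + ½) λ.
The fourth-smallest nonzero thickness corresponds to m = 3: t = (m + ½) λ / (2 n) = 3.50 × 703 / (2 × 1.3) = 946 nm.

946 nm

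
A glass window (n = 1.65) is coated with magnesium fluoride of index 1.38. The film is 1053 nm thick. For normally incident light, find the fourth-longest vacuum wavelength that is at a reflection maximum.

727 nm

Top surface (1.0 → 1.38): reflection off a higher-index medium gives a half-wave phase shift.
Bottom surface (1.38 → 1.65): reflection off a higher-index medium gives a half-wave phase shift.
Net: no relative phase inversion (both shifts match).
So the condition for constructive reflection is 2 n t = m λ.
λ = 2 n t / m. The fourth-longest wavelength is m = 4: λ = 2 × 1.38 × 1053 / 4.00 = 727 nm.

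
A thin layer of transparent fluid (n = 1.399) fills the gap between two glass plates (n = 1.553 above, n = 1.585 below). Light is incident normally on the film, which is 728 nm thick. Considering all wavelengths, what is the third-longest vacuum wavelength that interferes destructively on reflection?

Ray reflecting at the top interface goes from n = 1.553 toward n = 1.399: no phase shift.
Ray reflecting at the bottom interface goes from n = 1.399 toward n = 1.585: a half-wave phase shift.
Net: one phase inversion between the two reflected rays.
For dark reflection here: 2 n t = m λ.
λ = 2 n t / m. The third-longest wavelength is m = 3: λ = 2 × 1.399 × 728 / 3.00 = 679 nm.

679 nm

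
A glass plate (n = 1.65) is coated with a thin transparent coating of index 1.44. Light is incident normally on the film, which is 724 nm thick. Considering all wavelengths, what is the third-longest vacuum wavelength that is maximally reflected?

Ray reflecting at the top interface goes from n = 1.0 toward n = 1.44: a half-wave phase shift.
At the lower boundary (n = 1.44 to n = 1.65) the reflected ray undergoes a half-wave phase shift.
The two reflections carry the same phase change, so no net offset.
For maximum reflection here: 2 n t = m λ.
λ = 2 n t / m. The third-longest wavelength is m = 3: λ = 2 × 1.44 × 724 / 3.00 = 695 nm.

695 nm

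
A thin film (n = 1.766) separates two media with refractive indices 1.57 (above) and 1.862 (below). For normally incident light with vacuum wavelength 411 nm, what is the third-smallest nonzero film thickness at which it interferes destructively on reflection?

Ray reflecting at the top interface goes from n = 1.57 toward n = 1.766: a half-wave phase shift.
Ray reflecting at the bottom interface goes from n = 1.766 toward n = 1.862: a half-wave phase shift.
The two reflections carry the same phase change, so no net offset.
For weak reflection here: 2 n t = (m + ½) λ.
The third-smallest nonzero thickness corresponds to m = 2: t = (m + ½) λ / (2 n) = 2.50 × 411 / (2 × 1.766) = 291 nm.

291 nm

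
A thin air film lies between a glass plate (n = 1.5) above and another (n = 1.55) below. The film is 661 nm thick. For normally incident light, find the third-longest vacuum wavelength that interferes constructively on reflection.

529 nm

At the upper boundary (n = 1.5 to n = 1.0) the reflected ray undergoes no phase shift.
Ray reflecting at the bottom interface goes from n = 1.0 toward n = 1.55: a half-wave phase shift.
The two reflections differ by half a wavelength.
For maximum reflection here: 2 n t = (m + ½) λ.
λ = 2 n t / (m + ½). The third-longest wavelength is m = 2: λ = 2 × 1.0 × 661 / 2.50 = 529 nm.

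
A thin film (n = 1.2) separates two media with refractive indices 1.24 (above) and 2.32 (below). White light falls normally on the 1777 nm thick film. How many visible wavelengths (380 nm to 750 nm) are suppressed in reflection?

Top surface (1.24 → 1.2): reflection off a lower-index medium gives no phase shift.
Bottom surface (1.2 → 2.32): reflection off a higher-index medium gives a half-wave phase shift.
Net: one phase inversion between the two reflected rays.
So the condition for destructive reflection is 2 n t = m λ.
λ = 2 n t / m = 4265 / m nm.
m=5: 853 nm (IR); m=6: 711 nm (visible); m=7: 609 nm (visible); m=8: 533 nm (visible); m=9: 474 nm (visible); m=10: 426 nm (visible); m=11: 388 nm (visible); m=12: 355 nm (UV).

6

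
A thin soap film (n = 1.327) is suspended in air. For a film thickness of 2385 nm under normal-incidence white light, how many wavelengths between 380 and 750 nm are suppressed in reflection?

8

At the upper boundary (n = 1.0 to n = 1.327) the reflected ray undergoes a half-wave phase shift.
Bottom surface (1.327 → 1.0): reflection off a lower-index medium gives no phase shift.
The two reflections differ by half a wavelength.
For dark reflection here: 2 n t = m λ.
λ = 2 n t / m = 6330 / m nm.
m=8: 791 nm (IR); m=9: 703 nm (visible); m=10: 633 nm (visible); m=11: 575 nm (visible); m=12: 527 nm (visible); m=13: 487 nm (visible); m=14: 452 nm (visible); m=15: 422 nm (visible); m=16: 396 nm (visible); m=17: 372 nm (UV).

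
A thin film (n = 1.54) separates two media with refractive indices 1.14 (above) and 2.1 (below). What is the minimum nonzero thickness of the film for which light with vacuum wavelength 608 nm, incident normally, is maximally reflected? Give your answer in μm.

0.197 μm

Top surface (1.14 → 1.54): reflection off a higher-index medium gives a half-wave phase shift.
Bottom surface (1.54 → 2.1): reflection off a higher-index medium gives a half-wave phase shift.
The two reflections carry the same phase change, so no net offset.
For strong reflection here: 2 n t = m λ.
Minimum nonzero at m = 1: t = λ / (2 n) = 608 / (2 × 1.54) = 197 nm.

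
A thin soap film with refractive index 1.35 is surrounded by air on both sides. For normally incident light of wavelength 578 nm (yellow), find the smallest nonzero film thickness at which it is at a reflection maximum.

107 nm

At the upper boundary (n = 1.0 to n = 1.35) the reflected ray undergoes a half-wave phase shift.
At the lower boundary (n = 1.35 to n = 1.0) the reflected ray undergoes no phase shift.
Exactly one π shift → a net half-wave offset.
So the condition for constructive reflection is 2 n t = (m + ½) λ.
Minimum at m = 0: t = λ / (4 n) = 578 / (4 × 1.35) = 107 nm.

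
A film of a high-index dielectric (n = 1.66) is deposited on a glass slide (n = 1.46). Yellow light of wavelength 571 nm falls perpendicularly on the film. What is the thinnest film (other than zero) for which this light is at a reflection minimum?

172 nm

At the upper boundary (n = 1.0 to n = 1.66) the reflected ray undergoes a half-wave phase shift.
Ray reflecting at the bottom interface goes from n = 1.66 toward n = 1.46: no phase shift.
The two reflections differ by half a wavelength.
With one net inversion, destructive interference in reflection requires 2 n t = m λ.
Minimum nonzero at m = 1: t = λ / (2 n) = 571 / (2 × 1.66) = 172 nm.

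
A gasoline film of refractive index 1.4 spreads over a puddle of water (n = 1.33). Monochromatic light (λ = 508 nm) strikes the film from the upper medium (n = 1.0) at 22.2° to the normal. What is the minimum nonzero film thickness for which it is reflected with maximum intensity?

94.2 nm

Top surface (1.0 → 1.4): reflection off a higher-index medium gives a half-wave phase shift.
Ray reflecting at the bottom interface goes from n = 1.4 toward n = 1.33: no phase shift.
The two reflections differ by half a wavelength.
So the condition for constructive reflection is 2 n t cos θ_r = (m + ½) λ.
Snell's law: 1.0 sin 22.2° = 1.4 sin θ_r → sin θ_r = 0.270, cos θ_r = 0.963.
Minimum at m = 0: t = λ / (4 n cos θ_r) = 508 / (4 × 1.4 × 0.963) = 94.2 nm.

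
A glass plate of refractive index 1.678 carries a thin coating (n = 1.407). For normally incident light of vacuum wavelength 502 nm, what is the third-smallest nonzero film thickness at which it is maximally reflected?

535 nm

Ray reflecting at the top interface goes from n = 1.0 toward n = 1.407: a half-wave phase shift.
Bottom surface (1.407 → 1.678): reflection off a higher-index medium gives a half-wave phase shift.
Zero or two π shifts → no net half-wave offset.
For bright reflection here: 2 n t = m λ.
The third-smallest nonzero thickness corresponds to m = 3: t = m λ / (2 n) = 3.00 × 502 / (2 × 1.407) = 535 nm.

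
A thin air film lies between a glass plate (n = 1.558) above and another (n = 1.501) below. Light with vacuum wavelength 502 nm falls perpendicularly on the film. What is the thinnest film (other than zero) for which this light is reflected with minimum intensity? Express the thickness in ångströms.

Top surface (1.558 → 1.0): reflection off a lower-index medium gives no phase shift.
At the lower boundary (n = 1.0 to n = 1.501) the reflected ray undergoes a half-wave phase shift.
Exactly one π shift → a net half-wave offset.
For dark reflection here: 2 n t = m λ.
Minimum nonzero at m = 1: t = λ / (2 n) = 502 / (2 × 1.0) = 251 nm.

2510 Å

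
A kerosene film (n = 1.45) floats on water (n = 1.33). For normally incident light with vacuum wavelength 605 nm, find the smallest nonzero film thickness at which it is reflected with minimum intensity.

At the upper boundary (n = 1.0 to n = 1.45) the reflected ray undergoes a half-wave phase shift.
Bottom surface (1.45 → 1.33): reflection off a lower-index medium gives no phase shift.
Exactly one π shift → a net half-wave offset.
For dark reflection here: 2 n t = m λ.
Minimum nonzero at m = 1: t = λ / (2 n) = 605 / (2 × 1.45) = 209 nm.

209 nm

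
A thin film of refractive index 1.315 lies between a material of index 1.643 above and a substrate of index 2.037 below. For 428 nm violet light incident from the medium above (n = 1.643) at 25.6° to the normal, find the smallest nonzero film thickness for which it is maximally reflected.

Top surface (1.643 → 1.315): reflection off a lower-index medium gives no phase shift.
Ray reflecting at the bottom interface goes from n = 1.315 toward n = 2.037: a half-wave phase shift.
The two reflections differ by half a wavelength.
For bright reflection here: 2 n t cos θ_r = (m + ½) λ.
Snell's law: 1.643 sin 25.6° = 1.315 sin θ_r → sin θ_r = 0.540, cos θ_r = 0.842.
Minimum at m = 0: t = λ / (4 n cos θ_r) = 428 / (4 × 1.315 × 0.842) = 96.7 nm.

96.7 nm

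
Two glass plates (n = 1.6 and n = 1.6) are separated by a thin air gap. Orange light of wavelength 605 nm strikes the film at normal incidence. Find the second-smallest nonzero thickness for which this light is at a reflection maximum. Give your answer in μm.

0.454 μm

Top surface (1.6 → 1.0): reflection off a lower-index medium gives no phase shift.
Ray reflecting at the bottom interface goes from n = 1.0 toward n = 1.6: a half-wave phase shift.
The two reflections differ by half a wavelength.
For bright reflection here: 2 n t = (m + ½) λ.
The second-smallest nonzero thickness corresponds to m = 1: t = (m + ½) λ / (2 n) = 1.50 × 605 / (2 × 1.0) = 454 nm.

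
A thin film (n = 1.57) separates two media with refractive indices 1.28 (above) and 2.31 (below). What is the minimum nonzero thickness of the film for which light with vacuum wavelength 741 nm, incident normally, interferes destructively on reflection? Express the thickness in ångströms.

Ray reflecting at the top interface goes from n = 1.28 toward n = 1.57: a half-wave phase shift.
Bottom surface (1.57 → 2.31): reflection off a higher-index medium gives a half-wave phase shift.
The two reflections carry the same phase change, so no net offset.
For minimum reflection here: 2 n t = (m + ½) λ.
Minimum at m = 0: t = λ / (4 n) = 741 / (4 × 1.57) = 118 nm.

1180 Å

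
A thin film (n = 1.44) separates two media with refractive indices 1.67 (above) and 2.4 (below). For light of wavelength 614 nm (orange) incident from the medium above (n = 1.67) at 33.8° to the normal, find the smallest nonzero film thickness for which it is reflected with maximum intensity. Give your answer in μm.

Top surface (1.67 → 1.44): reflection off a lower-index medium gives no phase shift.
At the lower boundary (n = 1.44 to n = 2.4) the reflected ray undergoes a half-wave phase shift.
The two reflections differ by half a wavelength.
For bright reflection here: 2 n t cos θ_r = (m + ½) λ.
Snell's law: 1.67 sin 33.8° = 1.44 sin θ_r → sin θ_r = 0.645, cos θ_r = 0.764.
Minimum at m = 0: t = λ / (4 n cos θ_r) = 614 / (4 × 1.44 × 0.764) = 140 nm.

0.140 μm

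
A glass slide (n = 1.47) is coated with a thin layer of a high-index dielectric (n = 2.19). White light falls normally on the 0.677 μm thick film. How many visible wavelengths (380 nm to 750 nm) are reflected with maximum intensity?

4

Ray reflecting at the top interface goes from n = 1.0 toward n = 2.19: a half-wave phase shift.
Ray reflecting at the bottom interface goes from n = 2.19 toward n = 1.47: no phase shift.
Net: one phase inversion between the two reflected rays.
With one net inversion, constructive interference in reflection requires 2 n t = (m + ½) λ.
λ = 2 n t / (m + ½) = 2965 / (m + ½) nm.
m=3: 847 nm (IR); m=4: 659 nm (visible); m=5: 539 nm (visible); m=6: 456 nm (visible); m=7: 395 nm (visible); m=8: 349 nm (UV).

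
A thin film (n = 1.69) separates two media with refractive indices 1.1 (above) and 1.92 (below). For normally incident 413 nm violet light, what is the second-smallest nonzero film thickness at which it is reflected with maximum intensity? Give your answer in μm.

Top surface (1.1 → 1.69): reflection off a higher-index medium gives a half-wave phase shift.
Ray reflecting at the bottom interface goes from n = 1.69 toward n = 1.92: a half-wave phase shift.
Net: no relative phase inversion (both shifts match).
So the condition for constructive reflection is 2 n t = m λ.
The second-smallest nonzero thickness corresponds to m = 2: t = m λ / (2 n) = 2.00 × 413 / (2 × 1.69) = 244 nm.

0.244 μm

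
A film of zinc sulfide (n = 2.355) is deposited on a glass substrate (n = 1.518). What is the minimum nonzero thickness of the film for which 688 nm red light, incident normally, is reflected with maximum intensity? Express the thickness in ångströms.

730 Å

At the upper boundary (n = 1.0 to n = 2.355) the reflected ray undergoes a half-wave phase shift.
Ray reflecting at the bottom interface goes from n = 2.355 toward n = 1.518: no phase shift.
Net: one phase inversion between the two reflected rays.
For bright reflection here: 2 n t = (m + ½) λ.
Minimum at m = 0: t = λ / (4 n) = 688 / (4 × 2.355) = 73.0 nm.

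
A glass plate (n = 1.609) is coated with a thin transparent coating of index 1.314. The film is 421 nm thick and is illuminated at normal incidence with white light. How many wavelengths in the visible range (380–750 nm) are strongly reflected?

1

Top surface (1.0 → 1.314): reflection off a higher-index medium gives a half-wave phase shift.
At the lower boundary (n = 1.314 to n = 1.609) the reflected ray undergoes a half-wave phase shift.
Net: no relative phase inversion (both shifts match).
With no net inversion, constructive interference in reflection requires 2 n t = m λ.
λ = 2 n t / m = 1106 / m nm.
m=1: 1106 nm (IR); m=2: 553 nm (visible); m=3: 369 nm (UV).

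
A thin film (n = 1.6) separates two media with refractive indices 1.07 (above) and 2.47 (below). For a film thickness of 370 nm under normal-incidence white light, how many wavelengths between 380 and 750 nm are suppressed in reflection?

1

At the upper boundary (n = 1.07 to n = 1.6) the reflected ray undergoes a half-wave phase shift.
At the lower boundary (n = 1.6 to n = 2.47) the reflected ray undergoes a half-wave phase shift.
The two reflections carry the same phase change, so no net offset.
With no net inversion, destructive interference in reflection requires 2 n t = (m + ½) λ.
λ = 2 n t / (m + ½) = 1184 / (m + ½) nm.
m=1: 789 nm (IR); m=2: 474 nm (visible); m=3: 338 nm (UV).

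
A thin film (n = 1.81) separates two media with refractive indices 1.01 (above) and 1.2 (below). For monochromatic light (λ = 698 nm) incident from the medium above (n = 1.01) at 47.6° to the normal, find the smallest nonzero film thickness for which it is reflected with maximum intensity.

106 nm

Ray reflecting at the top interface goes from n = 1.01 toward n = 1.81: a half-wave phase shift.
Ray reflecting at the bottom interface goes from n = 1.81 toward n = 1.2: no phase shift.
Net: one phase inversion between the two reflected rays.
For strong reflection here: 2 n t cos θ_r = (m + ½) λ.
Snell's law: 1.01 sin 47.6° = 1.81 sin θ_r → sin θ_r = 0.412, cos θ_r = 0.911.
Minimum at m = 0: t = λ / (4 n cos θ_r) = 698 / (4 × 1.81 × 0.911) = 106 nm.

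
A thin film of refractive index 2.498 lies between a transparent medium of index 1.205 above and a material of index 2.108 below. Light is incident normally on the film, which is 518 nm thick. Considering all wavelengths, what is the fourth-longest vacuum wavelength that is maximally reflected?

At the upper boundary (n = 1.205 to n = 2.498) the reflected ray undergoes a half-wave phase shift.
At the lower boundary (n = 2.498 to n = 2.108) the reflected ray undergoes no phase shift.
The two reflections differ by half a wavelength.
For strong reflection here: 2 n t = (m + ½) λ.
λ = 2 n t / (m + ½). The fourth-longest wavelength is m = 3: λ = 2 × 2.498 × 518 / 3.50 = 739 nm.

739 nm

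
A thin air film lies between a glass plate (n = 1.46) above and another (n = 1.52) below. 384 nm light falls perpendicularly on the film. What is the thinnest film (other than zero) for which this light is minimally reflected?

At the upper boundary (n = 1.46 to n = 1.0) the reflected ray undergoes no phase shift.
Bottom surface (1.0 → 1.52): reflection off a higher-index medium gives a half-wave phase shift.
The two reflections differ by half a wavelength.
So the condition for destructive reflection is 2 n t = m λ.
Minimum nonzero at m = 1: t = λ / (2 n) = 384 / (2 × 1.0) = 192 nm.

192 nm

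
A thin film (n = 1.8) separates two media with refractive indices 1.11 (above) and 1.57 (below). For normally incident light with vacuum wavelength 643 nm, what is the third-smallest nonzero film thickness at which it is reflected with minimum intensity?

536 nm

At the upper boundary (n = 1.11 to n = 1.8) the reflected ray undergoes a half-wave phase shift.
Ray reflecting at the bottom interface goes from n = 1.8 toward n = 1.57: no phase shift.
Net: one phase inversion between the two reflected rays.
So the condition for destructive reflection is 2 n t = m λ.
The third-smallest nonzero thickness corresponds to m = 3: t = m λ / (2 n) = 3.00 × 643 / (2 × 1.8) = 536 nm.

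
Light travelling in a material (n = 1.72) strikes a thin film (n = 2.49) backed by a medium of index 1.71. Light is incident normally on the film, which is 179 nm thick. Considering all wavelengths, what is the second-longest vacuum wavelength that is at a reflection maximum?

594 nm

Ray reflecting at the top interface goes from n = 1.72 toward n = 2.49: a half-wave phase shift.
Bottom surface (2.49 → 1.71): reflection off a lower-index medium gives no phase shift.
Net: one phase inversion between the two reflected rays.
With one net inversion, constructive interference in reflection requires 2 n t = (m + ½) λ.
λ = 2 n t / (m + ½). The second-longest wavelength is m = 1: λ = 2 × 2.49 × 179 / 1.50 = 594 nm.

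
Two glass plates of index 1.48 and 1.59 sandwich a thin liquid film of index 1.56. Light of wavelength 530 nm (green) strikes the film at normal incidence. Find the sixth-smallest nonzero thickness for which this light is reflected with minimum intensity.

934 nm

At the upper boundary (n = 1.48 to n = 1.56) the reflected ray undergoes a half-wave phase shift.
Bottom surface (1.56 → 1.59): reflection off a higher-index medium gives a half-wave phase shift.
The two reflections carry the same phase change, so no net offset.
With no net inversion, destructive interference in reflection requires 2 n t = (m + ½) λ.
The sixth-smallest nonzero thickness corresponds to m = 5: t = (m + ½) λ / (2 n) = 5.50 × 530 / (2 × 1.56) = 934 nm.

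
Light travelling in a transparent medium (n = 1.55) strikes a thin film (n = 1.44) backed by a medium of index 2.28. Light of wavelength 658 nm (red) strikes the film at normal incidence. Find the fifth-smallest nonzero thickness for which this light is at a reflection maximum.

1028 nm

Top surface (1.55 → 1.44): reflection off a lower-index medium gives no phase shift.
At the lower boundary (n = 1.44 to n = 2.28) the reflected ray undergoes a half-wave phase shift.
The two reflections differ by half a wavelength.
For strong reflection here: 2 n t = (m + ½) λ.
The fifth-smallest nonzero thickness corresponds to m = 4: t = (m + ½) λ / (2 n) = 4.50 × 658 / (2 × 1.44) = 1028 nm.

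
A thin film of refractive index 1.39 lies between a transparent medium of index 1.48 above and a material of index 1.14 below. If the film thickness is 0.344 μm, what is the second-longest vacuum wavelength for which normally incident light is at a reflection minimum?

638 nm

Top surface (1.48 → 1.39): reflection off a lower-index medium gives no phase shift.
At the lower boundary (n = 1.39 to n = 1.14) the reflected ray undergoes no phase shift.
Zero or two π shifts → no net half-wave offset.
So the condition for destructive reflection is 2 n t = (m + ½) λ.
λ = 2 n t / (m + ½). The second-longest wavelength is m = 1: λ = 2 × 1.39 × 344 / 1.50 = 638 nm.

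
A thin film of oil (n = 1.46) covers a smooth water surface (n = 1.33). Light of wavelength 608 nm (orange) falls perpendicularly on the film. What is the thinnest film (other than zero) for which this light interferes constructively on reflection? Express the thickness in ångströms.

1041 Å

Ray reflecting at the top interface goes from n = 1.0 toward n = 1.46: a half-wave phase shift.
Bottom surface (1.46 → 1.33): reflection off a lower-index medium gives no phase shift.
Net: one phase inversion between the two reflected rays.
For bright reflection here: 2 n t = (m + ½) λ.
Minimum at m = 0: t = λ / (4 n) = 608 / (4 × 1.46) = 104 nm.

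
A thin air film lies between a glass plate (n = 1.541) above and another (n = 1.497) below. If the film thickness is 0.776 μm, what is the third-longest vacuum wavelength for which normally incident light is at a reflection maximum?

621 nm

Top surface (1.541 → 1.0): reflection off a lower-index medium gives no phase shift.
Bottom surface (1.0 → 1.497): reflection off a higher-index medium gives a half-wave phase shift.
The two reflections differ by half a wavelength.
So the condition for constructive reflection is 2 n t = (m + ½) λ.
λ = 2 n t / (m + ½). The third-longest wavelength is m = 2: λ = 2 × 1.0 × 776 / 2.50 = 621 nm.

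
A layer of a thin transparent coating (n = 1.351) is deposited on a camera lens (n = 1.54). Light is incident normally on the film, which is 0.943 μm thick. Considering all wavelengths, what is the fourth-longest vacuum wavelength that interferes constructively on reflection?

637 nm

Top surface (1.0 → 1.351): reflection off a higher-index medium gives a half-wave phase shift.
Ray reflecting at the bottom interface goes from n = 1.351 toward n = 1.54: a half-wave phase shift.
The two reflections carry the same phase change, so no net offset.
So the condition for constructive reflection is 2 n t = m λ.
λ = 2 n t / m. The fourth-longest wavelength is m = 4: λ = 2 × 1.351 × 943 / 4.00 = 637 nm.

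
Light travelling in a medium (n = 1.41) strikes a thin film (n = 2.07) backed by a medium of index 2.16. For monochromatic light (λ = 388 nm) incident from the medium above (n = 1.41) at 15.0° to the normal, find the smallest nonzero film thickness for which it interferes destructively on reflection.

Ray reflecting at the top interface goes from n = 1.41 toward n = 2.07: a half-wave phase shift.
Ray reflecting at the bottom interface goes from n = 2.07 toward n = 2.16: a half-wave phase shift.
Net: no relative phase inversion (both shifts match).
For weak reflection here: 2 n t cos θ_r = (m + ½) λ.
Snell's law: 1.41 sin 15.0° = 2.07 sin θ_r → sin θ_r = 0.176, cos θ_r = 0.984.
Minimum at m = 0: t = λ / (4 n cos θ_r) = 388 / (4 × 2.07 × 0.984) = 47.6 nm.

47.6 nm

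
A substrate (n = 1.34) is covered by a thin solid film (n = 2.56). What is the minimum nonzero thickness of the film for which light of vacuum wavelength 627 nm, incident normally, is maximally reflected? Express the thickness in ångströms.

612 Å

At the upper boundary (n = 1.0 to n = 2.56) the reflected ray undergoes a half-wave phase shift.
At the lower boundary (n = 2.56 to n = 1.34) the reflected ray undergoes no phase shift.
Exactly one π shift → a net half-wave offset.
So the condition for constructive reflection is 2 n t = (m + ½) λ.
Minimum at m = 0: t = λ / (4 n) = 627 / (4 × 2.56) = 61.2 nm.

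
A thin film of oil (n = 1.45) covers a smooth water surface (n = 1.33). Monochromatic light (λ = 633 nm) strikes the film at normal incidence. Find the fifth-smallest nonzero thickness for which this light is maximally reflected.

Ray reflecting at the top interface goes from n = 1.0 toward n = 1.45: a half-wave phase shift.
Ray reflecting at the bottom interface goes from n = 1.45 toward n = 1.33: no phase shift.
Exactly one π shift → a net half-wave offset.
So the condition for constructive reflection is 2 n t = (m + ½) λ.
The fifth-smallest nonzero thickness corresponds to m = 4: t = (m + ½) λ / (2 n) = 4.50 × 633 / (2 × 1.45) = 982 nm.

982 nm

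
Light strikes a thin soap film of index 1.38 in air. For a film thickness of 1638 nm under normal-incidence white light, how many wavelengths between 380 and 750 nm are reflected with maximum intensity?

6

Ray reflecting at the top interface goes from n = 1.0 toward n = 1.38: a half-wave phase shift.
Bottom surface (1.38 → 1.0): reflection off a lower-index medium gives no phase shift.
Net: one phase inversion between the two reflected rays.
For maximum reflection here: 2 n t = (m + ½) λ.
λ = 2 n t / (m + ½) = 4521 / (m + ½) nm.
m=5: 822 nm (IR); m=6: 696 nm (visible); m=7: 603 nm (visible); m=8: 532 nm (visible); m=9: 476 nm (visible); m=10: 431 nm (visible); m=11: 393 nm (visible); m=12: 362 nm (UV).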